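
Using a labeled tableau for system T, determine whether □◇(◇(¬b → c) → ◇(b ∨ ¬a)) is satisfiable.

1. □◇(◇(¬b → c) → ◇(b ∨ ¬a)), u
2. ◇(◇(¬b → c) → ◇(b ∨ ¬a)), u   [□-rule on 1 via uRu]
3. ◇(¬b → c) → ◇(b ∨ ¬a), v   [◇-rule on 2: fresh world v, uRv]
4. ◇(◇(¬b → c) → ◇(b ∨ ¬a)), v   [□-rule on 1 via uRv]
5. ◇(b ∨ ¬a), v   [→-rule on 3 (branches; this branch)]
6. ◇(¬b → c) → ◇(b ∨ ¬a), w   [◇-rule on 4: fresh world w, vRw]
7. ◇(b ∨ ¬a), w   [→-rule on 6 (branches; this branch)]
8. b ∨ ¬a, x   [◇-rule on 5: fresh world x, vRx]
9. ¬a, x   [∨-rule on 8 (branches; this branch)]
10. b ∨ ¬a, y   [◇-rule on 7: fresh world y, wRy]
11. ¬a, y   [∨-rule on 10 (branches; this branch)]
Accessibility: uRu, uRv, vRv, vRw, vRx, wRw, wRy, xRx, yRy

Satisfiable (open branch found)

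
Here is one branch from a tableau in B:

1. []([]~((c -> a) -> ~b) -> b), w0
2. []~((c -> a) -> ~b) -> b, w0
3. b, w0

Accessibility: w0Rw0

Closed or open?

There is no literal clash: for every atom and world, at most one sign appears.

No, open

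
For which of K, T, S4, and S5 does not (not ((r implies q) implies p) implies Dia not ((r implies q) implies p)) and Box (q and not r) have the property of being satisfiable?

K

K-tableau for the formula:
1. not (not ((r implies q) implies p) implies Dia not ((r implies q) implies p)) and Box (q and not r), 0
2. not (not ((r implies q) implies p) implies Dia not ((r implies q) implies p)), 0
3. Box (q and not r), 0
4. not ((r implies q) implies p), 0
5. not Dia not ((r implies q) implies p), 0
6. r implies q, 0
7. not p, 0
8. q, 0
Complete open branch: satisfiable in K.
T-tableau for the formula:
1. not (not ((r implies q) implies p) implies Dia not ((r implies q) implies p)) and Box (q and not r), 0
2. not (not ((r implies q) implies p) implies Dia not ((r implies q) implies p)), 0
3. Box (q and not r), 0
4. not ((r implies q) implies p), 0
5. not Dia not ((r implies q) implies p), 0
6. r implies q, 0
7. not p, 0
8. q and not r, 0
9. q, 0
10. not r, 0
11. (r implies q) implies p, 0
12. not (r implies q), 0
13. r, 0
14. not q, 0
Accessibility: 0R0
Branch closes: r and not r both at 0.
Every branch closes (one shown): unsatisfiable in T, hence also in S4, S5 (every S4/S5-frame is a T-frame).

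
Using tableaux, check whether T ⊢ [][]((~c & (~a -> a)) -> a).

Valid

Tableau for the negation ~[][]((~c & (~a -> a)) -> a):
1. ~[][]((~c & (~a -> a)) -> a), 0
2. ~[]((~c & (~a -> a)) -> a), 1
3. ~((~c & (~a -> a)) -> a), 2
4. ~c & (~a -> a), 2
5. ~a, 2
6. ~c, 2
7. ~a -> a, 2
8. a, 2
Accessibility: 0R0, 0R1, 1R1, 1R2, 2R2
Branch closes: a and ~a both at 2.
All branches of the negation close; one closing branch shown above.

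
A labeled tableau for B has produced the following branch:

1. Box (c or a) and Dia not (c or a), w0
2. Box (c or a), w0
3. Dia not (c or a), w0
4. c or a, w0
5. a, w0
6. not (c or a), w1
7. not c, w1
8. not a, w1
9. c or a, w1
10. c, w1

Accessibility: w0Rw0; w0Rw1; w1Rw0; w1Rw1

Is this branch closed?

Both c and not c appear at w1.

Yes, closed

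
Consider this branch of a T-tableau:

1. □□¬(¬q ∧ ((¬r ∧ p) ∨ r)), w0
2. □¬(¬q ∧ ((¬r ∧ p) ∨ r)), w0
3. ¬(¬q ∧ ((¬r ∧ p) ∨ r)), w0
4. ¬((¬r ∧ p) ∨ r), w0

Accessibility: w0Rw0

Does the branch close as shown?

No atom appears with both signs at the same world.

Not closed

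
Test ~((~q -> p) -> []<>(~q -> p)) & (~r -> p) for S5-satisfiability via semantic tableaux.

Unsatisfiable

1. ~((~q -> p) -> []<>(~q -> p)) & (~r -> p), w0
2. ~((~q -> p) -> []<>(~q -> p)), w0
3. ~r -> p, w0
4. ~q -> p, w0
5. ~[]<>(~q -> p), w0
6. p, w0
7. ~<>(~q -> p), w1
8. ~(~q -> p), w0
9. ~q, w0
10. ~p, w0
Accessibility: w0Rw0, w0Rw1, w1Rw0, w1Rw1
Branch closes: p and ~p both at w0.
(One branch shown.) All branches close.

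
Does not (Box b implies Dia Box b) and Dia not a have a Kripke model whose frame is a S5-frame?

1. not (Box b implies Dia Box b) and Dia not a, u
2. not (Box b implies Dia Box b), u
3. Dia not a, u
4. Box b, u
5. not Dia Box b, u
6. b, u
7. not Box b, u
8. not a, v
9. b, v
10. not Box b, v
11. not b, w
12. b, w
Accessibility: uRu, uRv, uRw, vRu, vRv, vRw, wRu, wRv, wRw
Branch closes: b and not b both at w.
All branches of the tableau close; one closing branch shown above.

No, unsatisfiable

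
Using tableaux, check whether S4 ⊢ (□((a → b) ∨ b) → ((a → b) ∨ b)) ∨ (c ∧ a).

Yes, valid

Tableau for the negation ¬((□((a → b) ∨ b) → ((a → b) ∨ b)) ∨ (c ∧ a)):
1. ¬((□((a → b) ∨ b) → ((a → b) ∨ b)) ∨ (c ∧ a)), w0
2. ¬(□((a → b) ∨ b) → ((a → b) ∨ b)), w0
3. ¬(c ∧ a), w0
4. □((a → b) ∨ b), w0
5. ¬((a → b) ∨ b), w0
6. ¬(a → b), w0
7. ¬b, w0
8. a, w0
9. (a → b) ∨ b, w0
10. ¬c, w0
11. a → b, w0
12. b, w0
Accessibility: w0Rw0
Branch closes: b and ¬b both at w0.
All branches of the negation close; one closing branch shown above.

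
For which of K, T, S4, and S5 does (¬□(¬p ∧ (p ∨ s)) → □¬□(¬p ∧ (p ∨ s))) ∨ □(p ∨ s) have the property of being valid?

S5-tableau for the negation ¬((¬□(¬p ∧ (p ∨ s)) → □¬□(¬p ∧ (p ∨ s))) ∨ □(p ∨ s)):
1. ¬((¬□(¬p ∧ (p ∨ s)) → □¬□(¬p ∧ (p ∨ s))) ∨ □(p ∨ s)), u
2. ¬(¬□(¬p ∧ (p ∨ s)) → □¬□(¬p ∧ (p ∨ s))), u
3. ¬□(p ∨ s), u
4. ¬□(¬p ∧ (p ∨ s)), u
5. ¬□¬□(¬p ∧ (p ∨ s)), u
6. ¬(p ∨ s), v
7. ¬p, v
8. ¬s, v
9. ¬(¬p ∧ (p ∨ s)), w
10. ¬(p ∨ s), w
11. ¬p, w
12. ¬s, w
13. □(¬p ∧ (p ∨ s)), x
14. ¬p ∧ (p ∨ s), u
15. ¬p, u
16. p ∨ s, u
17. ¬p ∧ (p ∨ s), v
18. p ∨ s, v
19. ¬p ∧ (p ∨ s), w
20. p ∨ s, w
21. ¬p ∧ (p ∨ s), x
22. ¬p, x
23. p ∨ s, x
24. s, u
25. s, v
Accessibility: uRu, uRv, uRw, uRx, vRu, vRv, vRw, vRx, wRu, wRv, wRw, wRx, xRu, xRv, xRw, xRx
Branch closes: s and ¬s both at v.
Every branch closes (one shown): valid in S5.
S4-tableau for the negation ¬((¬□(¬p ∧ (p ∨ s)) → □¬□(¬p ∧ (p ∨ s))) ∨ □(p ∨ s)):
1. ¬((¬□(¬p ∧ (p ∨ s)) → □¬□(¬p ∧ (p ∨ s))) ∨ □(p ∨ s)), u
2. ¬(¬□(¬p ∧ (p ∨ s)) → □¬□(¬p ∧ (p ∨ s))), u
3. ¬□(p ∨ s), u
4. ¬□(¬p ∧ (p ∨ s)), u
5. ¬□¬□(¬p ∧ (p ∨ s)), u
6. ¬(p ∨ s), v
7. ¬p, v
8. ¬s, v
9. ¬(¬p ∧ (p ∨ s)), w
10. ¬(p ∨ s), w
11. ¬p, w
12. ¬s, w
13. □(¬p ∧ (p ∨ s)), x
14. ¬p ∧ (p ∨ s), x
15. ¬p, x
16. p ∨ s, x
17. s, x
Accessibility: uRu, uRv, uRw, uRx, vRv, wRw, xRx
Complete open branch: countermodel on an S4-frame, so not valid in S4, nor in K, T (the same frame is also a K-frame and a T-frame).

S5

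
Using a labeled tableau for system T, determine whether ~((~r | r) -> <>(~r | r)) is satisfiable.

1. ~((~r | r) -> <>(~r | r)), u
2. ~r | r, u   [~->-rule on 1]
3. ~<>(~r | r), u   [~->-rule on 1]
4. ~(~r | r), u   [~<>-rule on 3 via uRu]
5. r, u   [~|-rule on 4]
6. ~r, u   [~|-rule on 4]
Accessibility: uRu
Branch closes: r and ~r both at u.
(One branch shown.) All branches close.

Unsatisfiable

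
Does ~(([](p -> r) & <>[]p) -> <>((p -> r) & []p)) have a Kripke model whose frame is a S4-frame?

1. ~(([](p -> r) & <>[]p) -> <>((p -> r) & []p)), w0
2. [](p -> r) & <>[]p, w0   [~->-rule on 1]
3. ~<>((p -> r) & []p), w0   [~->-rule on 1]
4. [](p -> r), w0   [&-rule on 2]
5. <>[]p, w0   [&-rule on 2]
6. ~((p -> r) & []p), w0   [~<>-rule on 3 via w0Rw0]
7. p -> r, w0   [[]-rule on 4 via w0Rw0]
8. ~[]p, w0   [~&-rule on 6 (branches; this branch)]
9. r, w0   [->-rule on 7 (branches; this branch)]
10. []p, w1   [<>-rule on 5: fresh world w1, w0Rw1]
11. ~((p -> r) & []p), w1   [~<>-rule on 3 via w0Rw1]
12. p -> r, w1   [[]-rule on 4 via w0Rw1]
13. p, w1   [[]-rule on 10 via w1Rw1]
14. ~[]p, w1   [~&-rule on 11 (branches; this branch)]
15. r, w1   [->-rule on 12 (branches; this branch)]
16. ~p, w2   [~[]-rule on 8: fresh world w2, w0Rw2]
17. ~((p -> r) & []p), w2   [~<>-rule on 3 via w0Rw2]
18. p -> r, w2   [[]-rule on 4 via w0Rw2]
19. ~[]p, w2   [~&-rule on 17 (branches; this branch)]
20. r, w2   [->-rule on 18 (branches; this branch)]
21. ~p, w3   [~[]-rule on 14: fresh world w3, w1Rw3]
22. ~((p -> r) & []p), w3   [~<>-rule on 3 via w0Rw3]
23. p -> r, w3   [[]-rule on 4 via w0Rw3]
24. p, w3   [[]-rule on 10 via w1Rw3]
Accessibility: w0Rw0, w0Rw1, w0Rw2, w0Rw3, w1Rw1, w1Rw3, w2Rw2, w3Rw3
Branch closes: p and ~p both at w3.
Every branch closes; the branch above is one of them.

Unsatisfiable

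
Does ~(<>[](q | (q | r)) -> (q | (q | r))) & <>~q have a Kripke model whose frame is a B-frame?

1. ~(<>[](q | (q | r)) -> (q | (q | r))) & <>~q, u
2. ~(<>[](q | (q | r)) -> (q | (q | r))), u
3. <>~q, u
4. <>[](q | (q | r)), u
5. ~(q | (q | r)), u
6. ~q, u
7. ~(q | r), u
8. ~r, u
9. ~q, v
10. [](q | (q | r)), w
11. q | (q | r), u
12. q | (q | r), w
13. q | r, u
14. q | r, w
15. r, u
Accessibility: uRu, uRv, uRw, vRu, vRv, wRu, wRw
Branch closes: r and ~r both at u.
Every branch closes; the branch above is one of them.

No, unsatisfiable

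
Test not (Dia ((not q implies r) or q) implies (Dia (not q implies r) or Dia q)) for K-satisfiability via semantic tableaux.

Unsatisfiable

1. not (Dia ((not q implies r) or q) implies (Dia (not q implies r) or Dia q)), w0
2. Dia ((not q implies r) or q), w0
3. not (Dia (not q implies r) or Dia q), w0
4. not Dia (not q implies r), w0
5. not Dia q, w0
6. (not q implies r) or q, w1
7. not (not q implies r), w1
8. not q, w1
9. not r, w1
10. not q implies r, w1
11. r, w1
Accessibility: w0Rw1
Branch closes: r and not r both at w1.
(One branch shown.) All branches close.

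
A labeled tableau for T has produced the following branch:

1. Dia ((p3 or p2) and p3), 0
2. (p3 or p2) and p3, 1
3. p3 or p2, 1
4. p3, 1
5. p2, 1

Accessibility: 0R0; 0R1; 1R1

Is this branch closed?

No world carries both an atom and its negation.

No, open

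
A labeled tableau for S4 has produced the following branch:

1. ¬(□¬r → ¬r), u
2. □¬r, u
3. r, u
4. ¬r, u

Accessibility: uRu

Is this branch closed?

Both r and ¬r appear at u.

Yes, closed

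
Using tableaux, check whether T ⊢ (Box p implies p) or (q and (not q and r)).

Valid in T

Tableau for the negation not ((Box p implies p) or (q and (not q and r))):
1. not ((Box p implies p) or (q and (not q and r))), u
2. not (Box p implies p), u
3. not (q and (not q and r)), u
4. Box p, u
5. not p, u
6. p, u
Accessibility: uRu
Branch closes: p and not p both at u.
All branches of the negation close; one closing branch shown above.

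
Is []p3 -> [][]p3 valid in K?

Tableau for the negation ~([]p3 -> [][]p3):
1. ~([]p3 -> [][]p3), w0
2. []p3, w0   [~->-rule on 1]
3. ~[][]p3, w0   [~->-rule on 1]
4. ~[]p3, w1   [~[]-rule on 3: fresh world w1, w0Rw1]
5. p3, w1   [[]-rule on 2 via w0Rw1]
6. ~p3, w2   [~[]-rule on 4: fresh world w2, w1Rw2]
Accessibility: w0Rw1, w1Rw2
The negation has an open branch (countermodel exists).

Not valid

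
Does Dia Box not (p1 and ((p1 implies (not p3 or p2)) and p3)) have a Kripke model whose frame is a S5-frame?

Yes, satisfiable

1. Dia Box not (p1 and ((p1 implies (not p3 or p2)) and p3)), u
2. Box not (p1 and ((p1 implies (not p3 or p2)) and p3)), v
3. not (p1 and ((p1 implies (not p3 or p2)) and p3)), u
4. not (p1 and ((p1 implies (not p3 or p2)) and p3)), v
5. not ((p1 implies (not p3 or p2)) and p3), u
6. not ((p1 implies (not p3 or p2)) and p3), v
7. not p3, u
8. not p3, v
Accessibility: uRu, uRv, vRu, vRv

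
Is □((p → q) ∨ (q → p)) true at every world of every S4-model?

Tableau for the negation ¬□((p → q) ∨ (q → p)):
1. ¬□((p → q) ∨ (q → p)), u
2. ¬((p → q) ∨ (q → p)), v
3. ¬(p → q), v
4. ¬(q → p), v
5. p, v
6. ¬q, v
7. q, v
8. ¬p, v
Accessibility: uRu, uRv, vRv
Branch closes: q and ¬q both at v.
Every branch of the negation's tableau closes; the branch above is one of them.

Valid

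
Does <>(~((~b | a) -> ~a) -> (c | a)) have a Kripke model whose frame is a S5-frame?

Satisfiable (open branch found)

1. <>(~((~b | a) -> ~a) -> (c | a)), u
2. ~((~b | a) -> ~a) -> (c | a), v
3. c | a, v
4. a, v
Accessibility: uRu, uRv, vRu, vRv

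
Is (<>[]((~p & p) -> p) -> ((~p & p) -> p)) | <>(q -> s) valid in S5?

Tableau for the negation ~((<>[]((~p & p) -> p) -> ((~p & p) -> p)) | <>(q -> s)):
1. ~((<>[]((~p & p) -> p) -> ((~p & p) -> p)) | <>(q -> s)), 0
2. ~(<>[]((~p & p) -> p) -> ((~p & p) -> p)), 0
3. ~<>(q -> s), 0
4. <>[]((~p & p) -> p), 0
5. ~((~p & p) -> p), 0
6. ~p & p, 0
7. ~p, 0
8. p, 0
Accessibility: 0R0
Branch closes: p and ~p both at 0.
All branches of the negation close; one closing branch shown above.

Valid in S5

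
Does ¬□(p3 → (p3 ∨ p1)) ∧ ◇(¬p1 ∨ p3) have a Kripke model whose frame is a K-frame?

1. ¬□(p3 → (p3 ∨ p1)) ∧ ◇(¬p1 ∨ p3), 0
2. ¬□(p3 → (p3 ∨ p1)), 0   [∧-rule on 1]
3. ◇(¬p1 ∨ p3), 0   [∧-rule on 1]
4. ¬(p3 → (p3 ∨ p1)), 1   [¬□-rule on 2: fresh world 1, 0R1]
5. p3, 1   [¬→-rule on 4]
6. ¬(p3 ∨ p1), 1   [¬→-rule on 4]
7. ¬p3, 1   [¬∨-rule on 6]
8. ¬p1, 1   [¬∨-rule on 6]
Accessibility: 0R1
Branch closes: p3 and ¬p3 both at 1.
All branches of the tableau close; one closing branch shown above.

Unsatisfiable (every branch closes)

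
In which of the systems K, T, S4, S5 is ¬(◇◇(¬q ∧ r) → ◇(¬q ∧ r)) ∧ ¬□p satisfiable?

S4-tableau for the formula:
1. ¬(◇◇(¬q ∧ r) → ◇(¬q ∧ r)) ∧ ¬□p, w0
2. ¬(◇◇(¬q ∧ r) → ◇(¬q ∧ r)), w0
3. ¬□p, w0
4. ◇◇(¬q ∧ r), w0
5. ¬◇(¬q ∧ r), w0
6. ¬(¬q ∧ r), w0
7. ¬r, w0
8. ¬p, w1
9. ¬(¬q ∧ r), w1
10. ¬r, w1
11. ◇(¬q ∧ r), w2
12. ¬(¬q ∧ r), w2
13. ¬r, w2
14. ¬q ∧ r, w3
15. ¬q, w3
16. r, w3
17. ¬(¬q ∧ r), w3
18. ¬r, w3
Accessibility: w0Rw0, w0Rw1, w0Rw2, w0Rw3, w1Rw1, w2Rw2, w2Rw3, w3Rw3
Branch closes: r and ¬r both at w3.
Every branch closes (one shown): unsatisfiable in S4, hence also in S5 (every S5-frame is an S4-frame).
T-tableau for the formula:
1. ¬(◇◇(¬q ∧ r) → ◇(¬q ∧ r)) ∧ ¬□p, w0
2. ¬(◇◇(¬q ∧ r) → ◇(¬q ∧ r)), w0
3. ¬□p, w0
4. ◇◇(¬q ∧ r), w0
5. ¬◇(¬q ∧ r), w0
6. ¬(¬q ∧ r), w0
7. ¬r, w0
8. ¬p, w1
9. ¬(¬q ∧ r), w1
10. ¬r, w1
11. ◇(¬q ∧ r), w2
12. ¬(¬q ∧ r), w2
13. ¬r, w2
14. ¬q ∧ r, w3
15. ¬q, w3
16. r, w3
Accessibility: w0Rw0, w0Rw1, w0Rw2, w1Rw1, w2Rw2, w2Rw3, w3Rw3
Complete open branch: satisfiable in T, hence also in K (this T-model is also a K-model).

K, T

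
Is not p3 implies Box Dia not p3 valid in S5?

Tableau for the negation not (not p3 implies Box Dia not p3):
1. not (not p3 implies Box Dia not p3), w0
2. not p3, w0
3. not Box Dia not p3, w0
4. not Dia not p3, w1
5. p3, w0
Accessibility: w0Rw0, w0Rw1, w1Rw0, w1Rw1
Branch closes: p3 and not p3 both at w0.
Every branch of the negation's tableau closes; the branch above is one of them.

Yes, valid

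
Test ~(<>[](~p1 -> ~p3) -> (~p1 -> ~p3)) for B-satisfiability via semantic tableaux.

No, unsatisfiable

1. ~(<>[](~p1 -> ~p3) -> (~p1 -> ~p3)), w0
2. <>[](~p1 -> ~p3), w0
3. ~(~p1 -> ~p3), w0
4. ~p1, w0
5. p3, w0
6. [](~p1 -> ~p3), w1
7. ~p1 -> ~p3, w0
8. ~p1 -> ~p3, w1
9. ~p3, w0
Accessibility: w0Rw0, w0Rw1, w1Rw0, w1Rw1
Branch closes: p3 and ~p3 both at w0.
Every branch closes; the branch above is one of them.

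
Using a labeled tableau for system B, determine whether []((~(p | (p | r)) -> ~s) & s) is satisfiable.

1. []((~(p | (p | r)) -> ~s) & s), w0
2. (~(p | (p | r)) -> ~s) & s, w0
3. ~(p | (p | r)) -> ~s, w0
4. s, w0
5. p | (p | r), w0
6. p | r, w0
7. r, w0
Accessibility: w0Rw0

Yes, satisfiable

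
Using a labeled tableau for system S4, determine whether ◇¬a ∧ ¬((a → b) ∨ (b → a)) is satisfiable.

1. ◇¬a ∧ ¬((a → b) ∨ (b → a)), 0
2. ◇¬a, 0
3. ¬((a → b) ∨ (b → a)), 0
4. ¬(a → b), 0
5. ¬(b → a), 0
6. a, 0
7. ¬b, 0
8. b, 0
9. ¬a, 0
Accessibility: 0R0
Branch closes: b and ¬b both at 0.
All branches of the tableau close; one closing branch shown above.

Unsatisfiable (every branch closes)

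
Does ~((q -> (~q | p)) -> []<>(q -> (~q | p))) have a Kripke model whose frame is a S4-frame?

1. ~((q -> (~q | p)) -> []<>(q -> (~q | p))), u
2. q -> (~q | p), u
3. ~[]<>(q -> (~q | p)), u
4. ~q | p, u
5. p, u
6. ~<>(q -> (~q | p)), v
7. ~(q -> (~q | p)), v
8. q, v
9. ~(~q | p), v
10. ~p, v
Accessibility: uRu, uRv, vRv

Satisfiable (open branch found)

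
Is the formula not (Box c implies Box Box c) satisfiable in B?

1. not (Box c implies Box Box c), u
2. Box c, u   [neg-implies-rule on 1]
3. not Box Box c, u   [neg-implies-rule on 1]
4. c, u   [Box-rule on 2 via uRu]
5. not Box c, v   [neg-Box-rule on 3: fresh world v, uRv]
6. c, v   [Box-rule on 2 via uRv]
7. not c, w   [neg-Box-rule on 5: fresh world w, vRw]
Accessibility: uRu, uRv, vRu, vRv, vRw, wRv, wRw

Satisfiable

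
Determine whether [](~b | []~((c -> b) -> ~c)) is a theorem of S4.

Tableau for the negation ~[](~b | []~((c -> b) -> ~c)):
1. ~[](~b | []~((c -> b) -> ~c)), u
2. ~(~b | []~((c -> b) -> ~c)), v
3. b, v
4. ~[]~((c -> b) -> ~c), v
5. (c -> b) -> ~c, w
6. ~c, w
Accessibility: uRu, uRv, uRw, vRv, vRw, wRw
The negation has an open branch (countermodel exists).

Not valid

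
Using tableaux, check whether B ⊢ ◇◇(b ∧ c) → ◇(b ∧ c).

Tableau for the negation ¬(◇◇(b ∧ c) → ◇(b ∧ c)):
1. ¬(◇◇(b ∧ c) → ◇(b ∧ c)), u
2. ◇◇(b ∧ c), u
3. ¬◇(b ∧ c), u
4. ¬(b ∧ c), u
5. ¬c, u
6. ◇(b ∧ c), v
7. ¬(b ∧ c), v
8. ¬c, v
9. b ∧ c, w
10. b, w
11. c, w
Accessibility: uRu, uRv, vRu, vRv, vRw, wRv, wRw
The negation has an open branch (countermodel exists).

No, not valid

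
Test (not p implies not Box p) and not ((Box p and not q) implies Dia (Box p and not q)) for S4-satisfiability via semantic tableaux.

1. (not p implies not Box p) and not ((Box p and not q) implies Dia (Box p and not q)), u
2. not p implies not Box p, u
3. not ((Box p and not q) implies Dia (Box p and not q)), u
4. Box p and not q, u
5. not Dia (Box p and not q), u
6. Box p, u
7. not q, u
8. not (Box p and not q), u
9. p, u
10. not Box p, u
11. not p, v
12. not (Box p and not q), v
13. p, v
Accessibility: uRu, uRv, vRv
Branch closes: p and not p both at v.
(One branch shown.) All branches close.

Unsatisfiable (every branch closes)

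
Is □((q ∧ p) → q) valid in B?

Valid

Tableau for the negation ¬□((q ∧ p) → q):
1. ¬□((q ∧ p) → q), u
2. ¬((q ∧ p) → q), v
3. q ∧ p, v
4. ¬q, v
5. q, v
6. p, v
Accessibility: uRu, uRv, vRu, vRv
Branch closes: q and ¬q both at v.
Every branch of the negation's tableau closes; the branch above is one of them.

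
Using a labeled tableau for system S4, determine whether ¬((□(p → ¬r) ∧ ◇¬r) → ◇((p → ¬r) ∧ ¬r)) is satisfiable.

1. ¬((□(p → ¬r) ∧ ◇¬r) → ◇((p → ¬r) ∧ ¬r)), u
2. □(p → ¬r) ∧ ◇¬r, u   [¬→-rule on 1]
3. ¬◇((p → ¬r) ∧ ¬r), u   [¬→-rule on 1]
4. □(p → ¬r), u   [∧-rule on 2]
5. ◇¬r, u   [∧-rule on 2]
6. ¬((p → ¬r) ∧ ¬r), u   [¬◇-rule on 3 via uRu]
7. p → ¬r, u   [□-rule on 4 via uRu]
8. r, u   [¬∧-rule on 6 (branches; this branch)]
9. ¬p, u   [→-rule on 7 (branches; this branch)]
10. ¬r, v   [◇-rule on 5: fresh world v, uRv]
11. ¬((p → ¬r) ∧ ¬r), v   [¬◇-rule on 3 via uRv]
12. p → ¬r, v   [□-rule on 4 via uRv]
13. ¬(p → ¬r), v   [¬∧-rule on 11 (branches; this branch)]
14. p, v   [¬→-rule on 13]
15. r, v   [¬→-rule on 13]
Accessibility: uRu, uRv, vRv
Branch closes: r and ¬r both at v.
Every branch closes; the branch above is one of them.

No, unsatisfiable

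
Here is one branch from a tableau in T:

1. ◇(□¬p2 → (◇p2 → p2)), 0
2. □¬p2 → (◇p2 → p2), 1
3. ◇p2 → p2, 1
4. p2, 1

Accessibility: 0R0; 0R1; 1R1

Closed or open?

Open

No atom appears with both signs at the same world.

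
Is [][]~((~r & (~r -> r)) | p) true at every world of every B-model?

Tableau for the negation ~[][]~((~r & (~r -> r)) | p):
1. ~[][]~((~r & (~r -> r)) | p), 0
2. ~[]~((~r & (~r -> r)) | p), 1   [~[]-rule on 1: fresh world 1, 0R1]
3. (~r & (~r -> r)) | p, 2   [~[]-rule on 2: fresh world 2, 1R2]
4. p, 2   [|-rule on 3 (branches; this branch)]
Accessibility: 0R0, 0R1, 1R0, 1R1, 1R2, 2R1, 2R2
The negation has an open branch (countermodel exists).

Not valid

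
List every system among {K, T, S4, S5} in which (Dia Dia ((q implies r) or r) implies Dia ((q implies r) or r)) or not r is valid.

T, S4, S5

T-tableau for the negation not ((Dia Dia ((q implies r) or r) implies Dia ((q implies r) or r)) or not r):
1. not ((Dia Dia ((q implies r) or r) implies Dia ((q implies r) or r)) or not r), w0
2. not (Dia Dia ((q implies r) or r) implies Dia ((q implies r) or r)), w0   [neg-or-rule on 1]
3. r, w0   [neg-or-rule on 1]
4. Dia Dia ((q implies r) or r), w0   [neg-implies-rule on 2]
5. not Dia ((q implies r) or r), w0   [neg-implies-rule on 2]
6. not ((q implies r) or r), w0   [neg-Dia-rule on 5 via w0Rw0]
7. not (q implies r), w0   [neg-or-rule on 6]
8. not r, w0   [neg-or-rule on 6]
Accessibility: w0Rw0
Branch closes: r and not r both at w0.
Every branch closes (one shown): valid in T, hence also in S4, S5 (every theorem of T is a theorem of S4 and S5).
K-tableau for the negation not ((Dia Dia ((q implies r) or r) implies Dia ((q implies r) or r)) or not r):
1. not ((Dia Dia ((q implies r) or r) implies Dia ((q implies r) or r)) or not r), w0
2. not (Dia Dia ((q implies r) or r) implies Dia ((q implies r) or r)), w0   [neg-or-rule on 1]
3. r, w0   [neg-or-rule on 1]
4. Dia Dia ((q implies r) or r), w0   [neg-implies-rule on 2]
5. not Dia ((q implies r) or r), w0   [neg-implies-rule on 2]
6. Dia ((q implies r) or r), w1   [Dia-rule on 4: fresh world w1, w0Rw1]
7. not ((q implies r) or r), w1   [neg-Dia-rule on 5 via w0Rw1]
8. not (q implies r), w1   [neg-or-rule on 7]
9. not r, w1   [neg-or-rule on 7]
10. q, w1   [neg-implies-rule on 8]
11. (q implies r) or r, w2   [Dia-rule on 6: fresh world w2, w1Rw2]
12. r, w2   [or-rule on 11 (branches; this branch)]
Accessibility: w0Rw1, w1Rw2
Complete open branch: countermodel on a K-frame, so not valid in K.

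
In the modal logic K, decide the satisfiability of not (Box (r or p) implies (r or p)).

Satisfiable

1. not (Box (r or p) implies (r or p)), 0
2. Box (r or p), 0   [neg-implies-rule on 1]
3. not (r or p), 0   [neg-implies-rule on 1]
4. not r, 0   [neg-or-rule on 3]
5. not p, 0   [neg-or-rule on 3]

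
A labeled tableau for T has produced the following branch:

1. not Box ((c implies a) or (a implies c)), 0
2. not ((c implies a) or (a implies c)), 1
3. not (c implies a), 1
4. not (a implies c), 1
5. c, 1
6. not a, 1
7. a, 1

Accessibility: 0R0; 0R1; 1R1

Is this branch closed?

Both a and not a appear at 1.

Yes, closed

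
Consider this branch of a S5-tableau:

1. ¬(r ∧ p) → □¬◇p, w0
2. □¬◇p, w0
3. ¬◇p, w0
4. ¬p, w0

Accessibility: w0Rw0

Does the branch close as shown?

Not closed

No atom appears with both signs at the same world.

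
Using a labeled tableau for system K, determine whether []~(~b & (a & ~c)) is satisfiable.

1. []~(~b & (a & ~c)), 0

Satisfiable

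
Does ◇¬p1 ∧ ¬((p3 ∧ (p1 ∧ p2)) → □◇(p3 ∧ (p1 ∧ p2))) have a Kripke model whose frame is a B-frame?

1. ◇¬p1 ∧ ¬((p3 ∧ (p1 ∧ p2)) → □◇(p3 ∧ (p1 ∧ p2))), u
2. ◇¬p1, u
3. ¬((p3 ∧ (p1 ∧ p2)) → □◇(p3 ∧ (p1 ∧ p2))), u
4. p3 ∧ (p1 ∧ p2), u
5. ¬□◇(p3 ∧ (p1 ∧ p2)), u
6. p3, u
7. p1 ∧ p2, u
8. p1, u
9. p2, u
10. ¬p1, v
11. ¬◇(p3 ∧ (p1 ∧ p2)), w
12. ¬(p3 ∧ (p1 ∧ p2)), u
13. ¬(p3 ∧ (p1 ∧ p2)), w
14. ¬(p1 ∧ p2), u
15. ¬(p1 ∧ p2), w
16. ¬p2, u
Accessibility: uRu, uRv, uRw, vRu, vRv, wRu, wRw
Branch closes: p2 and ¬p2 both at u.
(One branch shown.) All branches close.

No, unsatisfiable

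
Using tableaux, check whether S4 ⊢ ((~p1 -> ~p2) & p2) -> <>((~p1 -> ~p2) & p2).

Valid

Tableau for the negation ~(((~p1 -> ~p2) & p2) -> <>((~p1 -> ~p2) & p2)):
1. ~(((~p1 -> ~p2) & p2) -> <>((~p1 -> ~p2) & p2)), w0
2. (~p1 -> ~p2) & p2, w0
3. ~<>((~p1 -> ~p2) & p2), w0
4. ~p1 -> ~p2, w0
5. p2, w0
6. ~((~p1 -> ~p2) & p2), w0
7. p1, w0
8. ~(~p1 -> ~p2), w0
9. ~p1, w0
Accessibility: w0Rw0
Branch closes: p1 and ~p1 both at w0.
All branches of the negation close; one closing branch shown above.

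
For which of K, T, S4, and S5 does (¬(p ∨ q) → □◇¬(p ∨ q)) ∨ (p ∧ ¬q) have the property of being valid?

S4-tableau for the negation ¬((¬(p ∨ q) → □◇¬(p ∨ q)) ∨ (p ∧ ¬q)):
1. ¬((¬(p ∨ q) → □◇¬(p ∨ q)) ∨ (p ∧ ¬q)), u
2. ¬(¬(p ∨ q) → □◇¬(p ∨ q)), u
3. ¬(p ∧ ¬q), u
4. ¬(p ∨ q), u
5. ¬□◇¬(p ∨ q), u
6. ¬p, u
7. ¬q, u
8. ¬◇¬(p ∨ q), v
9. p ∨ q, v
10. q, v
Accessibility: uRu, uRv, vRv
Complete open branch: countermodel on an S4-frame, so not valid in S4, nor in K, T (the same frame is also a K-frame and a T-frame).
S5-tableau for the negation ¬((¬(p ∨ q) → □◇¬(p ∨ q)) ∨ (p ∧ ¬q)):
1. ¬((¬(p ∨ q) → □◇¬(p ∨ q)) ∨ (p ∧ ¬q)), u
2. ¬(¬(p ∨ q) → □◇¬(p ∨ q)), u
3. ¬(p ∧ ¬q), u
4. ¬(p ∨ q), u
5. ¬□◇¬(p ∨ q), u
6. ¬p, u
7. ¬q, u
8. ¬◇¬(p ∨ q), v
9. p ∨ q, u
10. p ∨ q, v
11. q, u
Accessibility: uRu, uRv, vRu, vRv
Branch closes: q and ¬q both at u.
Every branch closes (one shown): valid in S5.

S5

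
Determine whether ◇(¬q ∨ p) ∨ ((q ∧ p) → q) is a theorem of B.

Tableau for the negation ¬(◇(¬q ∨ p) ∨ ((q ∧ p) → q)):
1. ¬(◇(¬q ∨ p) ∨ ((q ∧ p) → q)), u
2. ¬◇(¬q ∨ p), u
3. ¬((q ∧ p) → q), u
4. q ∧ p, u
5. ¬q, u
6. q, u
7. p, u
Accessibility: uRu
Branch closes: q and ¬q both at u.
Every branch of the negation's tableau closes; the branch above is one of them.

Yes, valid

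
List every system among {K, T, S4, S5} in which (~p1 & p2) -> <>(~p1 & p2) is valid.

T, S4, S5

K-tableau for the negation ~((~p1 & p2) -> <>(~p1 & p2)):
1. ~((~p1 & p2) -> <>(~p1 & p2)), u
2. ~p1 & p2, u   [~->-rule on 1]
3. ~<>(~p1 & p2), u   [~->-rule on 1]
4. ~p1, u   [&-rule on 2]
5. p2, u   [&-rule on 2]
Complete open branch: countermodel on a K-frame, so not valid in K.
T-tableau for the negation ~((~p1 & p2) -> <>(~p1 & p2)):
1. ~((~p1 & p2) -> <>(~p1 & p2)), u
2. ~p1 & p2, u   [~->-rule on 1]
3. ~<>(~p1 & p2), u   [~->-rule on 1]
4. ~p1, u   [&-rule on 2]
5. p2, u   [&-rule on 2]
6. ~(~p1 & p2), u   [~<>-rule on 3 via uRu]
7. ~p2, u   [~&-rule on 6 (branches; this branch)]
Accessibility: uRu
Branch closes: p2 and ~p2 both at u.
Every branch closes (one shown): valid in T, hence also in S4, S5 (every theorem of T is a theorem of S4 and S5).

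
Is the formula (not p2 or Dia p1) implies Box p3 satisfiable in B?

Satisfiable

1. (not p2 or Dia p1) implies Box p3, 0
2. Box p3, 0
3. p3, 0
Accessibility: 0R0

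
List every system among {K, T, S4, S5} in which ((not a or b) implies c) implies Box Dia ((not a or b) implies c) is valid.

S5-tableau for the negation not (((not a or b) implies c) implies Box Dia ((not a or b) implies c)):
1. not (((not a or b) implies c) implies Box Dia ((not a or b) implies c)), u
2. (not a or b) implies c, u
3. not Box Dia ((not a or b) implies c), u
4. not (not a or b), u
5. a, u
6. not b, u
7. not Dia ((not a or b) implies c), v
8. not ((not a or b) implies c), u
9. not a or b, u
10. not c, u
11. not ((not a or b) implies c), v
12. not a or b, v
13. not c, v
14. b, u
Accessibility: uRu, uRv, vRu, vRv
Branch closes: b and not b both at u.
Every branch closes (one shown): valid in S5.
S4-tableau for the negation not (((not a or b) implies c) implies Box Dia ((not a or b) implies c)):
1. not (((not a or b) implies c) implies Box Dia ((not a or b) implies c)), u
2. (not a or b) implies c, u
3. not Box Dia ((not a or b) implies c), u
4. c, u
5. not Dia ((not a or b) implies c), v
6. not ((not a or b) implies c), v
7. not a or b, v
8. not c, v
9. b, v
Accessibility: uRu, uRv, vRv
Complete open branch: countermodel on an S4-frame, so not valid in S4, nor in K, T (the same frame is also a K-frame and a T-frame).

S5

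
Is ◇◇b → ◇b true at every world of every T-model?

Tableau for the negation ¬(◇◇b → ◇b):
1. ¬(◇◇b → ◇b), w0
2. ◇◇b, w0
3. ¬◇b, w0
4. ¬b, w0
5. ◇b, w1
6. ¬b, w1
7. b, w2
Accessibility: w0Rw0, w0Rw1, w1Rw1, w1Rw2, w2Rw2
The negation has an open branch (countermodel exists).

Not valid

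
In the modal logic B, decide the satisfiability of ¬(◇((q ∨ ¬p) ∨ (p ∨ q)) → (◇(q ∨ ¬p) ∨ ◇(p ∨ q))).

1. ¬(◇((q ∨ ¬p) ∨ (p ∨ q)) → (◇(q ∨ ¬p) ∨ ◇(p ∨ q))), w0
2. ◇((q ∨ ¬p) ∨ (p ∨ q)), w0
3. ¬(◇(q ∨ ¬p) ∨ ◇(p ∨ q)), w0
4. ¬◇(q ∨ ¬p), w0
5. ¬◇(p ∨ q), w0
6. ¬(q ∨ ¬p), w0
7. ¬q, w0
8. p, w0
9. ¬(p ∨ q), w0
10. ¬p, w0
Accessibility: w0Rw0
Branch closes: p and ¬p both at w0.
Every branch closes; the branch above is one of them.

Unsatisfiable (every branch closes)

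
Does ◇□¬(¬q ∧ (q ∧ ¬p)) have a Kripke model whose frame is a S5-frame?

1. ◇□¬(¬q ∧ (q ∧ ¬p)), 0
2. □¬(¬q ∧ (q ∧ ¬p)), 1
3. ¬(¬q ∧ (q ∧ ¬p)), 0
4. ¬(¬q ∧ (q ∧ ¬p)), 1
5. ¬(q ∧ ¬p), 0
6. ¬(q ∧ ¬p), 1
7. p, 0
8. p, 1
Accessibility: 0R0, 0R1, 1R0, 1R1

Satisfiable (open branch found)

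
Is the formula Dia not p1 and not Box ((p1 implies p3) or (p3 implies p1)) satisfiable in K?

Unsatisfiable (every branch closes)

1. Dia not p1 and not Box ((p1 implies p3) or (p3 implies p1)), u
2. Dia not p1, u   [and-rule on 1]
3. not Box ((p1 implies p3) or (p3 implies p1)), u   [and-rule on 1]
4. not p1, v   [Dia-rule on 2: fresh world v, uRv]
5. not ((p1 implies p3) or (p3 implies p1)), w   [neg-Box-rule on 3: fresh world w, uRw]
6. not (p1 implies p3), w   [neg-or-rule on 5]
7. not (p3 implies p1), w   [neg-or-rule on 5]
8. p1, w   [neg-implies-rule on 6]
9. not p3, w   [neg-implies-rule on 6]
10. p3, w   [neg-implies-rule on 7]
11. not p1, w   [neg-implies-rule on 7]
Accessibility: uRv, uRw
Branch closes: p3 and not p3 both at w.
All branches of the tableau close; one closing branch shown above.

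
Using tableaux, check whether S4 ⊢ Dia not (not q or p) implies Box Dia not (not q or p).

Not valid

Tableau for the negation not (Dia not (not q or p) implies Box Dia not (not q or p)):
1. not (Dia not (not q or p) implies Box Dia not (not q or p)), 0
2. Dia not (not q or p), 0
3. not Box Dia not (not q or p), 0
4. not (not q or p), 1
5. q, 1
6. not p, 1
7. not Dia not (not q or p), 2
8. not q or p, 2
9. p, 2
Accessibility: 0R0, 0R1, 0R2, 1R1, 2R2
The negation has an open branch (countermodel exists).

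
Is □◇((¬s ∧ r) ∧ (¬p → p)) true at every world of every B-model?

Invalid (countermodel exists)

Tableau for the negation ¬□◇((¬s ∧ r) ∧ (¬p → p)):
1. ¬□◇((¬s ∧ r) ∧ (¬p → p)), 0
2. ¬◇((¬s ∧ r) ∧ (¬p → p)), 1
3. ¬((¬s ∧ r) ∧ (¬p → p)), 0
4. ¬((¬s ∧ r) ∧ (¬p → p)), 1
5. ¬(¬p → p), 0
6. ¬p, 0
7. ¬(¬p → p), 1
8. ¬p, 1
Accessibility: 0R0, 0R1, 1R0, 1R1
The negation has an open branch (countermodel exists).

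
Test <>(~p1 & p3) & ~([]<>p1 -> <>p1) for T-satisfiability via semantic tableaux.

Unsatisfiable

1. <>(~p1 & p3) & ~([]<>p1 -> <>p1), u
2. <>(~p1 & p3), u   [&-rule on 1]
3. ~([]<>p1 -> <>p1), u   [&-rule on 1]
4. []<>p1, u   [~->-rule on 3]
5. ~<>p1, u   [~->-rule on 3]
6. <>p1, u   [[]-rule on 4 via uRu]
7. ~p1, u   [~<>-rule on 5 via uRu]
8. ~p1 & p3, v   [<>-rule on 2: fresh world v, uRv]
9. ~p1, v   [&-rule on 8]
10. p3, v   [&-rule on 8]
11. <>p1, v   [[]-rule on 4 via uRv]
12. p1, w   [<>-rule on 6: fresh world w, uRw]
13. <>p1, w   [[]-rule on 4 via uRw]
14. ~p1, w   [~<>-rule on 5 via uRw]
Accessibility: uRu, uRv, uRw, vRv, wRw
Branch closes: p1 and ~p1 both at w.
All branches of the tableau close; one closing branch shown above.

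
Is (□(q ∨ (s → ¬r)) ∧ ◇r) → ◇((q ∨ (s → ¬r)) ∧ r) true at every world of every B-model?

Tableau for the negation ¬((□(q ∨ (s → ¬r)) ∧ ◇r) → ◇((q ∨ (s → ¬r)) ∧ r)):
1. ¬((□(q ∨ (s → ¬r)) ∧ ◇r) → ◇((q ∨ (s → ¬r)) ∧ r)), u
2. □(q ∨ (s → ¬r)) ∧ ◇r, u
3. ¬◇((q ∨ (s → ¬r)) ∧ r), u
4. □(q ∨ (s → ¬r)), u
5. ◇r, u
6. ¬((q ∨ (s → ¬r)) ∧ r), u
7. q ∨ (s → ¬r), u
8. ¬r, u
9. s → ¬r, u
10. r, v
11. ¬((q ∨ (s → ¬r)) ∧ r), v
12. q ∨ (s → ¬r), v
13. ¬(q ∨ (s → ¬r)), v
14. ¬q, v
15. ¬(s → ¬r), v
16. s, v
17. s → ¬r, v
18. ¬r, v
Accessibility: uRu, uRv, vRu, vRv
Branch closes: r and ¬r both at v.
Every branch of the negation's tableau closes; the branch above is one of them.

Valid in B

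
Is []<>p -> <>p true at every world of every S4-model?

Valid

Tableau for the negation ~([]<>p -> <>p):
1. ~([]<>p -> <>p), w0
2. []<>p, w0
3. ~<>p, w0
4. <>p, w0
5. ~p, w0
6. p, w1
7. <>p, w1
8. ~p, w1
Accessibility: w0Rw0, w0Rw1, w1Rw1
Branch closes: p and ~p both at w1.
Every branch of the negation's tableau closes; the branch above is one of them.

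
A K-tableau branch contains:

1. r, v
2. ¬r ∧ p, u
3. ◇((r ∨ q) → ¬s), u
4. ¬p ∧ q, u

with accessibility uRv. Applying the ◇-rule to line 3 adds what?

a fresh world w with uRw, and (r ∨ q) → ¬s at w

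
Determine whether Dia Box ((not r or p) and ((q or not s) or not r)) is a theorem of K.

Invalid (countermodel exists)

Tableau for the negation not Dia Box ((not r or p) and ((q or not s) or not r)):
1. not Dia Box ((not r or p) and ((q or not s) or not r)), w0
The negation has an open branch (countermodel exists).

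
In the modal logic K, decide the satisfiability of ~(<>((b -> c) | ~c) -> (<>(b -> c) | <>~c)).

1. ~(<>((b -> c) | ~c) -> (<>(b -> c) | <>~c)), u
2. <>((b -> c) | ~c), u   [~->-rule on 1]
3. ~(<>(b -> c) | <>~c), u   [~->-rule on 1]
4. ~<>(b -> c), u   [~|-rule on 3]
5. ~<>~c, u   [~|-rule on 3]
6. (b -> c) | ~c, v   [<>-rule on 2: fresh world v, uRv]
7. ~(b -> c), v   [~<>-rule on 4 via uRv]
8. b, v   [~->-rule on 7]
9. ~c, v   [~->-rule on 7]
10. c, v   [~<>-rule on 5 via uRv]
Accessibility: uRv
Branch closes: c and ~c both at v.
All branches of the tableau close; one closing branch shown above.

No, unsatisfiable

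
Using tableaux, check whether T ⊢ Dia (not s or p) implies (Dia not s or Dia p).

Valid in T

Tableau for the negation not (Dia (not s or p) implies (Dia not s or Dia p)):
1. not (Dia (not s or p) implies (Dia not s or Dia p)), u
2. Dia (not s or p), u   [neg-implies-rule on 1]
3. not (Dia not s or Dia p), u   [neg-implies-rule on 1]
4. not Dia not s, u   [neg-or-rule on 3]
5. not Dia p, u   [neg-or-rule on 3]
6. s, u   [neg-Dia-rule on 4 via uRu]
7. not p, u   [neg-Dia-rule on 5 via uRu]
8. not s or p, v   [Dia-rule on 2: fresh world v, uRv]
9. s, v   [neg-Dia-rule on 4 via uRv]
10. not p, v   [neg-Dia-rule on 5 via uRv]
11. p, v   [or-rule on 8 (branches; this branch)]
Accessibility: uRu, uRv, vRv
Branch closes: p and not p both at v.
All branches of the negation close; one closing branch shown above.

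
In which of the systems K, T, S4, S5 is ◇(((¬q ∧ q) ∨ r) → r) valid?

T, S4, S5

T-tableau for the negation ¬◇(((¬q ∧ q) ∨ r) → r):
1. ¬◇(((¬q ∧ q) ∨ r) → r), u
2. ¬(((¬q ∧ q) ∨ r) → r), u
3. (¬q ∧ q) ∨ r, u
4. ¬r, u
5. ¬q ∧ q, u
6. ¬q, u
7. q, u
Accessibility: uRu
Branch closes: q and ¬q both at u.
Every branch closes (one shown): valid in T, hence also in S4, S5 (every theorem of T is a theorem of S4 and S5).
K-tableau for the negation ¬◇(((¬q ∧ q) ∨ r) → r):
1. ¬◇(((¬q ∧ q) ∨ r) → r), u
Complete open branch: countermodel on a K-frame, so not valid in K.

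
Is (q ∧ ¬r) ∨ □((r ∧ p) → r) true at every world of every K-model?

Yes, valid

Tableau for the negation ¬((q ∧ ¬r) ∨ □((r ∧ p) → r)):
1. ¬((q ∧ ¬r) ∨ □((r ∧ p) → r)), w0
2. ¬(q ∧ ¬r), w0
3. ¬□((r ∧ p) → r), w0
4. r, w0
5. ¬((r ∧ p) → r), w1
6. r ∧ p, w1
7. ¬r, w1
8. r, w1
9. p, w1
Accessibility: w0Rw1
Branch closes: r and ¬r both at w1.
Every branch of the negation's tableau closes; the branch above is one of them.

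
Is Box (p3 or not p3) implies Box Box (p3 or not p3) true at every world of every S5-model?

Tableau for the negation not (Box (p3 or not p3) implies Box Box (p3 or not p3)):
1. not (Box (p3 or not p3) implies Box Box (p3 or not p3)), u
2. Box (p3 or not p3), u
3. not Box Box (p3 or not p3), u
4. p3 or not p3, u
5. not p3, u
6. not Box (p3 or not p3), v
7. p3 or not p3, v
8. not p3, v
9. not (p3 or not p3), w
10. not p3, w
11. p3, w
Accessibility: uRu, uRv, uRw, vRu, vRv, vRw, wRu, wRv, wRw
Branch closes: p3 and not p3 both at w.
Every branch of the negation's tableau closes; the branch above is one of them.

Yes, valid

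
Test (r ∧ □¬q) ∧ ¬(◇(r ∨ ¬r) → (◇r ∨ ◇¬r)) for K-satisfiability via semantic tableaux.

Unsatisfiable (every branch closes)

1. (r ∧ □¬q) ∧ ¬(◇(r ∨ ¬r) → (◇r ∨ ◇¬r)), w0
2. r ∧ □¬q, w0   [∧-rule on 1]
3. ¬(◇(r ∨ ¬r) → (◇r ∨ ◇¬r)), w0   [∧-rule on 1]
4. r, w0   [∧-rule on 2]
5. □¬q, w0   [∧-rule on 2]
6. ◇(r ∨ ¬r), w0   [¬→-rule on 3]
7. ¬(◇r ∨ ◇¬r), w0   [¬→-rule on 3]
8. ¬◇r, w0   [¬∨-rule on 7]
9. ¬◇¬r, w0   [¬∨-rule on 7]
10. r ∨ ¬r, w1   [◇-rule on 6: fresh world w1, w0Rw1]
11. ¬q, w1   [□-rule on 5 via w0Rw1]
12. ¬r, w1   [¬◇-rule on 8 via w0Rw1]
13. r, w1   [¬◇-rule on 9 via w0Rw1]
Accessibility: w0Rw1
Branch closes: r and ¬r both at w1.
All branches of the tableau close; one closing branch shown above.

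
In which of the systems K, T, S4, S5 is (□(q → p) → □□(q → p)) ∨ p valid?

S4-tableau for the negation ¬((□(q → p) → □□(q → p)) ∨ p):
1. ¬((□(q → p) → □□(q → p)) ∨ p), 0
2. ¬(□(q → p) → □□(q → p)), 0   [¬∨-rule on 1]
3. ¬p, 0   [¬∨-rule on 1]
4. □(q → p), 0   [¬→-rule on 2]
5. ¬□□(q → p), 0   [¬→-rule on 2]
6. q → p, 0   [□-rule on 4 via 0R0]
7. ¬q, 0   [→-rule on 6 (branches; this branch)]
8. ¬□(q → p), 1   [¬□-rule on 5: fresh world 1, 0R1]
9. q → p, 1   [□-rule on 4 via 0R1]
10. p, 1   [→-rule on 9 (branches; this branch)]
11. ¬(q → p), 2   [¬□-rule on 8: fresh world 2, 1R2]
12. q, 2   [¬→-rule on 11]
13. ¬p, 2   [¬→-rule on 11]
14. q → p, 2   [□-rule on 4 via 0R2]
15. p, 2   [→-rule on 14 (branches; this branch)]
Accessibility: 0R0, 0R1, 0R2, 1R1, 1R2, 2R2
Branch closes: p and ¬p both at 2.
Every branch closes (one shown): valid in S4, hence also in S5 (every theorem of S4 is a theorem of S5).
T-tableau for the negation ¬((□(q → p) → □□(q → p)) ∨ p):
1. ¬((□(q → p) → □□(q → p)) ∨ p), 0
2. ¬(□(q → p) → □□(q → p)), 0   [¬∨-rule on 1]
3. ¬p, 0   [¬∨-rule on 1]
4. □(q → p), 0   [¬→-rule on 2]
5. ¬□□(q → p), 0   [¬→-rule on 2]
6. q → p, 0   [□-rule on 4 via 0R0]
7. ¬q, 0   [→-rule on 6 (branches; this branch)]
8. ¬□(q → p), 1   [¬□-rule on 5: fresh world 1, 0R1]
9. q → p, 1   [□-rule on 4 via 0R1]
10. p, 1   [→-rule on 9 (branches; this branch)]
11. ¬(q → p), 2   [¬□-rule on 8: fresh world 2, 1R2]
12. q, 2   [¬→-rule on 11]
13. ¬p, 2   [¬→-rule on 11]
Accessibility: 0R0, 0R1, 1R1, 1R2, 2R2
Complete open branch: countermodel on a T-frame, so not valid in T, nor in K (the same frame is also a K-frame).

S4, S5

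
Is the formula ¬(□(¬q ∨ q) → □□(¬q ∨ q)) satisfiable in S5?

1. ¬(□(¬q ∨ q) → □□(¬q ∨ q)), w0
2. □(¬q ∨ q), w0
3. ¬□□(¬q ∨ q), w0
4. ¬q ∨ q, w0
5. q, w0
6. ¬□(¬q ∨ q), w1
7. ¬q ∨ q, w1
8. q, w1
9. ¬(¬q ∨ q), w2
10. q, w2
11. ¬q, w2
Accessibility: w0Rw0, w0Rw1, w0Rw2, w1Rw0, w1Rw1, w1Rw2, w2Rw0, w2Rw1, w2Rw2
Branch closes: q and ¬q both at w2.
Every branch closes; the branch above is one of them.

Unsatisfiable (every branch closes)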